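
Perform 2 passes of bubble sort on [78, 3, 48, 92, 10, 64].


Initial: [78, 3, 48, 92, 10, 64]
Pass 1: [3, 48, 78, 10, 64, 92] (4 swaps)
Pass 2: [3, 48, 10, 64, 78, 92] (2 swaps)

After 2 passes: [3, 48, 10, 64, 78, 92]


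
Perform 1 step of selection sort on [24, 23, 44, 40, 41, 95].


Initial: [24, 23, 44, 40, 41, 95]
Step 1: min=23 at 1
  Swap: [23, 24, 44, 40, 41, 95]

After 1 step: [23, 24, 44, 40, 41, 95]


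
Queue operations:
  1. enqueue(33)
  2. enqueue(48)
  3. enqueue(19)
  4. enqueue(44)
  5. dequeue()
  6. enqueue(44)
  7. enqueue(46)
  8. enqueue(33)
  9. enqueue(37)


enqueue(33) -> [33]
enqueue(48) -> [33, 48]
enqueue(19) -> [33, 48, 19]
enqueue(44) -> [33, 48, 19, 44]
dequeue()->33, [48, 19, 44]
enqueue(44) -> [48, 19, 44, 44]
enqueue(46) -> [48, 19, 44, 44, 46]
enqueue(33) -> [48, 19, 44, 44, 46, 33]
enqueue(37) -> [48, 19, 44, 44, 46, 33, 37]

Final queue: [48, 19, 44, 44, 46, 33, 37]


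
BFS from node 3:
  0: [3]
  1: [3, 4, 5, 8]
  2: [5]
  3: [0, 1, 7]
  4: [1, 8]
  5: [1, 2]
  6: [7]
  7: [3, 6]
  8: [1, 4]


Visit 3, enqueue [0, 1, 7]
Visit 0, enqueue []
Visit 1, enqueue [4, 5, 8]
Visit 7, enqueue [6]
Visit 4, enqueue []
Visit 5, enqueue [2]
Visit 8, enqueue []
Visit 6, enqueue []
Visit 2, enqueue []

BFS order: [3, 0, 1, 7, 4, 5, 8, 6, 2]


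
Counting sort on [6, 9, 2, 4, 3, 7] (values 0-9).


Input: [6, 9, 2, 4, 3, 7]
Counts: [0, 0, 1, 1, 1, 0, 1, 1, 0, 1]

Sorted: [2, 3, 4, 6, 7, 9]


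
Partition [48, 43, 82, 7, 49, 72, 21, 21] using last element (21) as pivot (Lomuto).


Pivot: 21
  7 <= 21: swap -> [7, 43, 82, 48, 49, 72, 21, 21]
  21 <= 21: swap -> [7, 21, 82, 48, 49, 72, 43, 21]
Place pivot at 2: [7, 21, 21, 48, 49, 72, 43, 82]

Partitioned: [7, 21, 21, 48, 49, 72, 43, 82]


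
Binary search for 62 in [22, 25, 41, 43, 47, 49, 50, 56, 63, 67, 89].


Step 1: lo=0, hi=10, mid=5, val=49
Step 2: lo=6, hi=10, mid=8, val=63
Step 3: lo=6, hi=7, mid=6, val=50
Step 4: lo=7, hi=7, mid=7, val=56

Not found


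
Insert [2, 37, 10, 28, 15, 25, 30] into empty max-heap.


Insert 2: [2]
Insert 37: [37, 2]
Insert 10: [37, 2, 10]
Insert 28: [37, 28, 10, 2]
Insert 15: [37, 28, 10, 2, 15]
Insert 25: [37, 28, 25, 2, 15, 10]
Insert 30: [37, 28, 30, 2, 15, 10, 25]

Final heap: [37, 28, 30, 2, 15, 10, 25]


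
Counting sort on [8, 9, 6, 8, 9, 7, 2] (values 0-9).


Input: [8, 9, 6, 8, 9, 7, 2]
Counts: [0, 0, 1, 0, 0, 0, 1, 1, 2, 2]

Sorted: [2, 6, 7, 8, 8, 9, 9]


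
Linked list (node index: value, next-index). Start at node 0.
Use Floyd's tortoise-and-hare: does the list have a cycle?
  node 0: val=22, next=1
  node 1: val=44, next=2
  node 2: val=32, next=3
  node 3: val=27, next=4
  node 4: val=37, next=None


Floyd's tortoise (slow, +1) and hare (fast, +2):
  init: slow=0, fast=0
  step 1: slow=1, fast=2
  step 2: slow=2, fast=4
  step 3: fast -> None, no cycle

Cycle: no


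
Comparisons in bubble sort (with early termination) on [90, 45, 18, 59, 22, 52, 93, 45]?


Algorithm: bubble sort (with early termination)
Input: [90, 45, 18, 59, 22, 52, 93, 45]
Sorted: [18, 22, 45, 45, 52, 59, 90, 93]

25


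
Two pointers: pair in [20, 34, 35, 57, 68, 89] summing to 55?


lo=0(20)+hi=5(89)=109
lo=0(20)+hi=4(68)=88
lo=0(20)+hi=3(57)=77
lo=0(20)+hi=2(35)=55

Yes: 20+35=55


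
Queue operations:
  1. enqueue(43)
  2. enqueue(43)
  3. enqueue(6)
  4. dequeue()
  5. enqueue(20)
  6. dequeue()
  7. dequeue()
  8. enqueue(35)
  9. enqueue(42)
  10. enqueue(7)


enqueue(43) -> [43]
enqueue(43) -> [43, 43]
enqueue(6) -> [43, 43, 6]
dequeue()->43, [43, 6]
enqueue(20) -> [43, 6, 20]
dequeue()->43, [6, 20]
dequeue()->6, [20]
enqueue(35) -> [20, 35]
enqueue(42) -> [20, 35, 42]
enqueue(7) -> [20, 35, 42, 7]

Final queue: [20, 35, 42, 7]


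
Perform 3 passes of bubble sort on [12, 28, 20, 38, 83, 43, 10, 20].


Initial: [12, 28, 20, 38, 83, 43, 10, 20]
Pass 1: [12, 20, 28, 38, 43, 10, 20, 83] (4 swaps)
Pass 2: [12, 20, 28, 38, 10, 20, 43, 83] (2 swaps)
Pass 3: [12, 20, 28, 10, 20, 38, 43, 83] (2 swaps)

After 3 passes: [12, 20, 28, 10, 20, 38, 43, 83]


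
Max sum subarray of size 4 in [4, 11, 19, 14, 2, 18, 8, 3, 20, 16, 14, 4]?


[0:4]: 48
[1:5]: 46
[2:6]: 53
[3:7]: 42
[4:8]: 31
[5:9]: 49
[6:10]: 47
[7:11]: 53
[8:12]: 54

Max: 54 at [8:12]


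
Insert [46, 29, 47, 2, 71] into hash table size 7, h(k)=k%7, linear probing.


Insert 46: h=4 -> slot 4
Insert 29: h=1 -> slot 1
Insert 47: h=5 -> slot 5
Insert 2: h=2 -> slot 2
Insert 71: h=1, 2 probes -> slot 3

Table: [None, 29, 2, 71, 46, 47, None]


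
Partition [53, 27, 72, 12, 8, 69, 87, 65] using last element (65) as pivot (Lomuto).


Pivot: 65
  53 <= 65: advance i (no swap)
  27 <= 65: advance i (no swap)
  12 <= 65: swap -> [53, 27, 12, 72, 8, 69, 87, 65]
  8 <= 65: swap -> [53, 27, 12, 8, 72, 69, 87, 65]
Place pivot at 4: [53, 27, 12, 8, 65, 69, 87, 72]

Partitioned: [53, 27, 12, 8, 65, 69, 87, 72]


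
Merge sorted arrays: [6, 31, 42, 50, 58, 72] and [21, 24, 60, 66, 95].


Take 6 from A
Take 21 from B
Take 24 from B
Take 31 from A
Take 42 from A
Take 50 from A
Take 58 from A
Take 60 from B
Take 66 from B
Take 72 from A

Merged: [6, 21, 24, 31, 42, 50, 58, 60, 66, 72, 95]


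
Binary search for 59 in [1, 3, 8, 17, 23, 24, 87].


Step 1: lo=0, hi=6, mid=3, val=17
Step 2: lo=4, hi=6, mid=5, val=24
Step 3: lo=6, hi=6, mid=6, val=87

Not found


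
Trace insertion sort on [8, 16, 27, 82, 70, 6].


Initial: [8, 16, 27, 82, 70, 6]
Insert 16: [8, 16, 27, 82, 70, 6]
Insert 27: [8, 16, 27, 82, 70, 6]
Insert 82: [8, 16, 27, 82, 70, 6]
Insert 70: [8, 16, 27, 70, 82, 6]
Insert 6: [6, 8, 16, 27, 70, 82]

Sorted: [6, 8, 16, 27, 70, 82]


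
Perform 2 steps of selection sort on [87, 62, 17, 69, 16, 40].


Initial: [87, 62, 17, 69, 16, 40]
Step 1: min=16 at 4
  Swap: [16, 62, 17, 69, 87, 40]
Step 2: min=17 at 2
  Swap: [16, 17, 62, 69, 87, 40]

After 2 steps: [16, 17, 62, 69, 87, 40]


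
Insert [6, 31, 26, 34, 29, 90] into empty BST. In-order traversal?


Insert 6: root
Insert 31: R from 6
Insert 26: R from 6 -> L from 31
Insert 34: R from 6 -> R from 31
Insert 29: R from 6 -> L from 31 -> R from 26
Insert 90: R from 6 -> R from 31 -> R from 34

In-order: [6, 26, 29, 31, 34, 90]


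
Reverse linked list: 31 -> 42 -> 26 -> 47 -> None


Step 1: curr=31, set curr.next=prev(None) | reversed so far: 31
Step 2: curr=42, set curr.next=prev(31) | reversed so far: 42 -> 31
Step 3: curr=26, set curr.next=prev(42) | reversed so far: 26 -> 42 -> 31
Step 4: curr=47, set curr.next=prev(26) | reversed so far: 47 -> 26 -> 42 -> 31

47 -> 26 -> 42 -> 31 -> None


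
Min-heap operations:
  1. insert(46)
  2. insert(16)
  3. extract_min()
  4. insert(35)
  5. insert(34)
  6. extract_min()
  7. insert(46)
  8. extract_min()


insert(46) -> [46]
insert(16) -> [16, 46]
extract_min()->16, [46]
insert(35) -> [35, 46]
insert(34) -> [34, 46, 35]
extract_min()->34, [35, 46]
insert(46) -> [35, 46, 46]
extract_min()->35, [46, 46]

Final heap: [46, 46]


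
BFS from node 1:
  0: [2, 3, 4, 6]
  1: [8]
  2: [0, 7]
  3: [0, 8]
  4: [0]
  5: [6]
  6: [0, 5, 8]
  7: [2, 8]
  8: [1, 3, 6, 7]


Visit 1, enqueue [8]
Visit 8, enqueue [3, 6, 7]
Visit 3, enqueue [0]
Visit 6, enqueue [5]
Visit 7, enqueue [2]
Visit 0, enqueue [4]
Visit 5, enqueue []
Visit 2, enqueue []
Visit 4, enqueue []

BFS order: [1, 8, 3, 6, 7, 0, 5, 2, 4]


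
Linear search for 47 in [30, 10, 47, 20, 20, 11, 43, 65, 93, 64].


i=0: 30!=47
i=1: 10!=47
i=2: 47==47 found!

Found at 2, 3 comps


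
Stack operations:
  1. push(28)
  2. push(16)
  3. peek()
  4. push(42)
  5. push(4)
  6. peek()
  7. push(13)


push(28) -> [28]
push(16) -> [28, 16]
peek()->16
push(42) -> [28, 16, 42]
push(4) -> [28, 16, 42, 4]
peek()->4
push(13) -> [28, 16, 42, 4, 13]

Final stack: [28, 16, 42, 4, 13]


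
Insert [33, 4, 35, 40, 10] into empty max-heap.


Insert 33: [33]
Insert 4: [33, 4]
Insert 35: [35, 4, 33]
Insert 40: [40, 35, 33, 4]
Insert 10: [40, 35, 33, 4, 10]

Final heap: [40, 35, 33, 4, 10]


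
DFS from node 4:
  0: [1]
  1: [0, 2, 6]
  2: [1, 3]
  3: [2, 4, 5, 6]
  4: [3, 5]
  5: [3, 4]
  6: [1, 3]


Visit 4, push [5, 3]
Visit 3, push [6, 5, 2]
Visit 2, push [1]
Visit 1, push [6, 0]
Visit 0, push []
Visit 6, push []
Visit 5, push []

DFS order: [4, 3, 2, 1, 0, 6, 5]


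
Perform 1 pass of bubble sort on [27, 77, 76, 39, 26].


Initial: [27, 77, 76, 39, 26]
Pass 1: [27, 76, 39, 26, 77] (3 swaps)

After 1 pass: [27, 76, 39, 26, 77]


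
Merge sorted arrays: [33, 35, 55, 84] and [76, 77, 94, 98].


Take 33 from A
Take 35 from A
Take 55 from A
Take 76 from B
Take 77 from B
Take 84 from A

Merged: [33, 35, 55, 76, 77, 84, 94, 98]


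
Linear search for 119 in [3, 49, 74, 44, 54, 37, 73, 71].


i=0: 3!=119
i=1: 49!=119
i=2: 74!=119
i=3: 44!=119
i=4: 54!=119
i=5: 37!=119
i=6: 73!=119
i=7: 71!=119

Not found, 8 comps


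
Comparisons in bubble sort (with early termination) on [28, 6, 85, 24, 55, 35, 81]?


Algorithm: bubble sort (with early termination)
Input: [28, 6, 85, 24, 55, 35, 81]
Sorted: [6, 24, 28, 35, 55, 81, 85]

15


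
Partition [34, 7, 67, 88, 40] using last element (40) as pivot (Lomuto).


Pivot: 40
  34 <= 40: advance i (no swap)
  7 <= 40: advance i (no swap)
Place pivot at 2: [34, 7, 40, 88, 67]

Partitioned: [34, 7, 40, 88, 67]


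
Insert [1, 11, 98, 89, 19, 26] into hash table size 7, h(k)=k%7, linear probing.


Insert 1: h=1 -> slot 1
Insert 11: h=4 -> slot 4
Insert 98: h=0 -> slot 0
Insert 89: h=5 -> slot 5
Insert 19: h=5, 1 probes -> slot 6
Insert 26: h=5, 4 probes -> slot 2

Table: [98, 1, 26, None, 11, 89, 19]


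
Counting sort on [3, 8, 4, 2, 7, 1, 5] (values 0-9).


Input: [3, 8, 4, 2, 7, 1, 5]
Counts: [0, 1, 1, 1, 1, 1, 0, 1, 1, 0]

Sorted: [1, 2, 3, 4, 5, 7, 8]


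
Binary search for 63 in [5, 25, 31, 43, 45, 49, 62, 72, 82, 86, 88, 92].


Step 1: lo=0, hi=11, mid=5, val=49
Step 2: lo=6, hi=11, mid=8, val=82
Step 3: lo=6, hi=7, mid=6, val=62
Step 4: lo=7, hi=7, mid=7, val=72

Not found


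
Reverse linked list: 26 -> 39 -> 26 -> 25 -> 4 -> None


Step 1: curr=26, set curr.next=prev(None) | reversed so far: 26
Step 2: curr=39, set curr.next=prev(26) | reversed so far: 39 -> 26
Step 3: curr=26, set curr.next=prev(39) | reversed so far: 26 -> 39 -> 26
Step 4: curr=25, set curr.next=prev(26) | reversed so far: 25 -> 26 -> 39 -> 26
Step 5: curr=4, set curr.next=prev(25) | reversed so far: 4 -> 25 -> 26 -> 39 -> 26

4 -> 25 -> 26 -> 39 -> 26 -> None


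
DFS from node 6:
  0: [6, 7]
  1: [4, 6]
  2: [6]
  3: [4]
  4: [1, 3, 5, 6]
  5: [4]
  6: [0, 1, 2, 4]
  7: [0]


Visit 6, push [4, 2, 1, 0]
Visit 0, push [7]
Visit 7, push []
Visit 1, push [4]
Visit 4, push [5, 3]
Visit 3, push []
Visit 5, push []
Visit 2, push []

DFS order: [6, 0, 7, 1, 4, 3, 5, 2]


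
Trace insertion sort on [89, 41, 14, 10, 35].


Initial: [89, 41, 14, 10, 35]
Insert 41: [41, 89, 14, 10, 35]
Insert 14: [14, 41, 89, 10, 35]
Insert 10: [10, 14, 41, 89, 35]
Insert 35: [10, 14, 35, 41, 89]

Sorted: [10, 14, 35, 41, 89]


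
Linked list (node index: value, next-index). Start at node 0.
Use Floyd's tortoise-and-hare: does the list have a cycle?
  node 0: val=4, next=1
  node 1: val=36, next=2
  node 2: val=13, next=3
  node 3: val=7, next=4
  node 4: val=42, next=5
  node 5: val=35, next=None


Floyd's tortoise (slow, +1) and hare (fast, +2):
  init: slow=0, fast=0
  step 1: slow=1, fast=2
  step 2: slow=2, fast=4
  step 3: fast 4->5->None, no cycle

Cycle: no


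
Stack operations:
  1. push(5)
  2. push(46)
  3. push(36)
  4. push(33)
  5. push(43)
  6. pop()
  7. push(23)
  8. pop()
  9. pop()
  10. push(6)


push(5) -> [5]
push(46) -> [5, 46]
push(36) -> [5, 46, 36]
push(33) -> [5, 46, 36, 33]
push(43) -> [5, 46, 36, 33, 43]
pop()->43, [5, 46, 36, 33]
push(23) -> [5, 46, 36, 33, 23]
pop()->23, [5, 46, 36, 33]
pop()->33, [5, 46, 36]
push(6) -> [5, 46, 36, 6]

Final stack: [5, 46, 36, 6]


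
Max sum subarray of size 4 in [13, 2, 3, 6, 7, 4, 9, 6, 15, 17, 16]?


[0:4]: 24
[1:5]: 18
[2:6]: 20
[3:7]: 26
[4:8]: 26
[5:9]: 34
[6:10]: 47
[7:11]: 54

Max: 54 at [7:11]


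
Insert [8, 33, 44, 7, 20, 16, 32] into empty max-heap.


Insert 8: [8]
Insert 33: [33, 8]
Insert 44: [44, 8, 33]
Insert 7: [44, 8, 33, 7]
Insert 20: [44, 20, 33, 7, 8]
Insert 16: [44, 20, 33, 7, 8, 16]
Insert 32: [44, 20, 33, 7, 8, 16, 32]

Final heap: [44, 20, 33, 7, 8, 16, 32]


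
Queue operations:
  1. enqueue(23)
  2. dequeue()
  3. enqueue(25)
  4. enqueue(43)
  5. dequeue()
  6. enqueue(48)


enqueue(23) -> [23]
dequeue()->23, []
enqueue(25) -> [25]
enqueue(43) -> [25, 43]
dequeue()->25, [43]
enqueue(48) -> [43, 48]

Final queue: [43, 48]


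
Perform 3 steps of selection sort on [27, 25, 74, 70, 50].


Initial: [27, 25, 74, 70, 50]
Step 1: min=25 at 1
  Swap: [25, 27, 74, 70, 50]
Step 2: min=27 at 1
  Swap: [25, 27, 74, 70, 50]
Step 3: min=50 at 4
  Swap: [25, 27, 50, 70, 74]

After 3 steps: [25, 27, 50, 70, 74]


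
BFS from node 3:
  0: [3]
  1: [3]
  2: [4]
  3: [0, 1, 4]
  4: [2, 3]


Visit 3, enqueue [0, 1, 4]
Visit 0, enqueue []
Visit 1, enqueue []
Visit 4, enqueue [2]
Visit 2, enqueue []

BFS order: [3, 0, 1, 4, 2]


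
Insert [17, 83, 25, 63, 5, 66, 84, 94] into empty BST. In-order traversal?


Insert 17: root
Insert 83: R from 17
Insert 25: R from 17 -> L from 83
Insert 63: R from 17 -> L from 83 -> R from 25
Insert 5: L from 17
Insert 66: R from 17 -> L from 83 -> R from 25 -> R from 63
Insert 84: R from 17 -> R from 83
Insert 94: R from 17 -> R from 83 -> R from 84

In-order: [5, 17, 25, 63, 66, 83, 84, 94]


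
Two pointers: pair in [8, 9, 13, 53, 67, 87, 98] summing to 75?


lo=0(8)+hi=6(98)=106
lo=0(8)+hi=5(87)=95
lo=0(8)+hi=4(67)=75

Yes: 8+67=75


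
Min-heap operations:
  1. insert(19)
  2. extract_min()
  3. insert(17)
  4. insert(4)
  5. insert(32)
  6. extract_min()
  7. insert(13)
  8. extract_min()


insert(19) -> [19]
extract_min()->19, []
insert(17) -> [17]
insert(4) -> [4, 17]
insert(32) -> [4, 17, 32]
extract_min()->4, [17, 32]
insert(13) -> [13, 32, 17]
extract_min()->13, [17, 32]

Final heap: [17, 32]


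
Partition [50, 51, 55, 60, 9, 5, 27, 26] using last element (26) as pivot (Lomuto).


Pivot: 26
  9 <= 26: swap -> [9, 51, 55, 60, 50, 5, 27, 26]
  5 <= 26: swap -> [9, 5, 55, 60, 50, 51, 27, 26]
Place pivot at 2: [9, 5, 26, 60, 50, 51, 27, 55]

Partitioned: [9, 5, 26, 60, 50, 51, 27, 55]


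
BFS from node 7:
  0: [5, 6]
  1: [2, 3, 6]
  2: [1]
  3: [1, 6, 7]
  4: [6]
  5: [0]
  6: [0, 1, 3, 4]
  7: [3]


Visit 7, enqueue [3]
Visit 3, enqueue [1, 6]
Visit 1, enqueue [2]
Visit 6, enqueue [0, 4]
Visit 2, enqueue []
Visit 0, enqueue [5]
Visit 4, enqueue []
Visit 5, enqueue []

BFS order: [7, 3, 1, 6, 2, 0, 4, 5]


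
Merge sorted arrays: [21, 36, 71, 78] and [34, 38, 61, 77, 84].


Take 21 from A
Take 34 from B
Take 36 from A
Take 38 from B
Take 61 from B
Take 71 from A
Take 77 from B
Take 78 from A

Merged: [21, 34, 36, 38, 61, 71, 77, 78, 84]


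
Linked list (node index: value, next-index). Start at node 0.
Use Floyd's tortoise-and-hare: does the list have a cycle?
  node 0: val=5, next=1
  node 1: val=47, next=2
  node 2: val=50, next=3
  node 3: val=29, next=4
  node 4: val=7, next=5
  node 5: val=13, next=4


Floyd's tortoise (slow, +1) and hare (fast, +2):
  init: slow=0, fast=0
  step 1: slow=1, fast=2
  step 2: slow=2, fast=4
  step 3: slow=3, fast=4
  step 4: slow=4, fast=4
  slow == fast at node 4: cycle detected

Cycle: yes


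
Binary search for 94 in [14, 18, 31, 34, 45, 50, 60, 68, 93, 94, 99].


Step 1: lo=0, hi=10, mid=5, val=50
Step 2: lo=6, hi=10, mid=8, val=93
Step 3: lo=9, hi=10, mid=9, val=94

Found at index 9


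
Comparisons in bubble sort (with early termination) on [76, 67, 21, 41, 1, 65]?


Algorithm: bubble sort (with early termination)
Input: [76, 67, 21, 41, 1, 65]
Sorted: [1, 21, 41, 65, 67, 76]

15


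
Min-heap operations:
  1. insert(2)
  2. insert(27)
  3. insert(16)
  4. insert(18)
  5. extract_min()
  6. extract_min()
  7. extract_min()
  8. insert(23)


insert(2) -> [2]
insert(27) -> [2, 27]
insert(16) -> [2, 27, 16]
insert(18) -> [2, 18, 16, 27]
extract_min()->2, [16, 18, 27]
extract_min()->16, [18, 27]
extract_min()->18, [27]
insert(23) -> [23, 27]

Final heap: [23, 27]


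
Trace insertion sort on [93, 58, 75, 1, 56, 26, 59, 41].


Initial: [93, 58, 75, 1, 56, 26, 59, 41]
Insert 58: [58, 93, 75, 1, 56, 26, 59, 41]
Insert 75: [58, 75, 93, 1, 56, 26, 59, 41]
Insert 1: [1, 58, 75, 93, 56, 26, 59, 41]
Insert 56: [1, 56, 58, 75, 93, 26, 59, 41]
Insert 26: [1, 26, 56, 58, 75, 93, 59, 41]
Insert 59: [1, 26, 56, 58, 59, 75, 93, 41]
Insert 41: [1, 26, 41, 56, 58, 59, 75, 93]

Sorted: [1, 26, 41, 56, 58, 59, 75, 93]


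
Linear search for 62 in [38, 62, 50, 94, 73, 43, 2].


i=0: 38!=62
i=1: 62==62 found!

Found at 1, 2 comps


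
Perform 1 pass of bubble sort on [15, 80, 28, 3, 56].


Initial: [15, 80, 28, 3, 56]
Pass 1: [15, 28, 3, 56, 80] (3 swaps)

After 1 pass: [15, 28, 3, 56, 80]


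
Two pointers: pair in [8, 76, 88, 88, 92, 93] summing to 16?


lo=0(8)+hi=5(93)=101
lo=0(8)+hi=4(92)=100
lo=0(8)+hi=3(88)=96
lo=0(8)+hi=2(88)=96
lo=0(8)+hi=1(76)=84

No pair found


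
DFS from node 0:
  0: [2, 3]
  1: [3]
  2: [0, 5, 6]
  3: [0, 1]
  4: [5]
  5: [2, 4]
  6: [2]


Visit 0, push [3, 2]
Visit 2, push [6, 5]
Visit 5, push [4]
Visit 4, push []
Visit 6, push []
Visit 3, push [1]
Visit 1, push []

DFS order: [0, 2, 5, 4, 6, 3, 1]


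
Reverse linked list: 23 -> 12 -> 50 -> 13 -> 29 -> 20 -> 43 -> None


Step 1: curr=23, set curr.next=prev(None) | reversed so far: 23
Step 2: curr=12, set curr.next=prev(23) | reversed so far: 12 -> 23
Step 3: curr=50, set curr.next=prev(12) | reversed so far: 50 -> 12 -> 23
Step 4: curr=13, set curr.next=prev(50) | reversed so far: 13 -> 50 -> 12 -> 23
Step 5: curr=29, set curr.next=prev(13) | reversed so far: 29 -> 13 -> 50 -> 12 -> 23
Step 6: curr=20, set curr.next=prev(29) | reversed so far: 20 -> 29 -> 13 -> 50 -> 12 -> 23
Step 7: curr=43, set curr.next=prev(20) | reversed so far: 43 -> 20 -> 29 -> 13 -> 50 -> 12 -> 23

43 -> 20 -> 29 -> 13 -> 50 -> 12 -> 23 -> None


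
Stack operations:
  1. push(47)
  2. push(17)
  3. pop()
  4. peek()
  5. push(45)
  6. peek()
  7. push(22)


push(47) -> [47]
push(17) -> [47, 17]
pop()->17, [47]
peek()->47
push(45) -> [47, 45]
peek()->45
push(22) -> [47, 45, 22]

Final stack: [47, 45, 22]


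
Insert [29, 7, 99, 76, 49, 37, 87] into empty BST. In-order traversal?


Insert 29: root
Insert 7: L from 29
Insert 99: R from 29
Insert 76: R from 29 -> L from 99
Insert 49: R from 29 -> L from 99 -> L from 76
Insert 37: R from 29 -> L from 99 -> L from 76 -> L from 49
Insert 87: R from 29 -> L from 99 -> R from 76

In-order: [7, 29, 37, 49, 76, 87, 99]


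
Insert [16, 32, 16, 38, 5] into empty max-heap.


Insert 16: [16]
Insert 32: [32, 16]
Insert 16: [32, 16, 16]
Insert 38: [38, 32, 16, 16]
Insert 5: [38, 32, 16, 16, 5]

Final heap: [38, 32, 16, 16, 5]


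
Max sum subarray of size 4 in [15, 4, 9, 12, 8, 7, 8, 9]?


[0:4]: 40
[1:5]: 33
[2:6]: 36
[3:7]: 35
[4:8]: 32

Max: 40 at [0:4]


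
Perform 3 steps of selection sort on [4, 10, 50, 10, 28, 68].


Initial: [4, 10, 50, 10, 28, 68]
Step 1: min=4 at 0
  Swap: [4, 10, 50, 10, 28, 68]
Step 2: min=10 at 1
  Swap: [4, 10, 50, 10, 28, 68]
Step 3: min=10 at 3
  Swap: [4, 10, 10, 50, 28, 68]

After 3 steps: [4, 10, 10, 50, 28, 68]


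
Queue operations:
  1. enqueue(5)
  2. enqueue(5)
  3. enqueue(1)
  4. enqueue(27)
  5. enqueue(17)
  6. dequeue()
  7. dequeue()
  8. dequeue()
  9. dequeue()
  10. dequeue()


enqueue(5) -> [5]
enqueue(5) -> [5, 5]
enqueue(1) -> [5, 5, 1]
enqueue(27) -> [5, 5, 1, 27]
enqueue(17) -> [5, 5, 1, 27, 17]
dequeue()->5, [5, 1, 27, 17]
dequeue()->5, [1, 27, 17]
dequeue()->1, [27, 17]
dequeue()->27, [17]
dequeue()->17, []

Final queue: []


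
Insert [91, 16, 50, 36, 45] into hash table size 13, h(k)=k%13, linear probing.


Insert 91: h=0 -> slot 0
Insert 16: h=3 -> slot 3
Insert 50: h=11 -> slot 11
Insert 36: h=10 -> slot 10
Insert 45: h=6 -> slot 6

Table: [91, None, None, 16, None, None, 45, None, None, None, 36, 50, None]


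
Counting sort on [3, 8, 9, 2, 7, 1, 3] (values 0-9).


Input: [3, 8, 9, 2, 7, 1, 3]
Counts: [0, 1, 1, 2, 0, 0, 0, 1, 1, 1]

Sorted: [1, 2, 3, 3, 7, 8, 9]


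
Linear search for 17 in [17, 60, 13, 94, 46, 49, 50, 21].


i=0: 17==17 found!

Found at 0, 1 comps


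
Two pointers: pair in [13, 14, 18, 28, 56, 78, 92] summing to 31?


lo=0(13)+hi=6(92)=105
lo=0(13)+hi=5(78)=91
lo=0(13)+hi=4(56)=69
lo=0(13)+hi=3(28)=41
lo=0(13)+hi=2(18)=31

Yes: 13+18=31


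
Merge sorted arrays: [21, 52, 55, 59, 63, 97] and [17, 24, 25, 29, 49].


Take 17 from B
Take 21 from A
Take 24 from B
Take 25 from B
Take 29 from B
Take 49 from B

Merged: [17, 21, 24, 25, 29, 49, 52, 55, 59, 63, 97]


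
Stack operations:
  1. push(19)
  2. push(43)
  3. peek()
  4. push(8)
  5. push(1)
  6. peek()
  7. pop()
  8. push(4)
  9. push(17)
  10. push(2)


push(19) -> [19]
push(43) -> [19, 43]
peek()->43
push(8) -> [19, 43, 8]
push(1) -> [19, 43, 8, 1]
peek()->1
pop()->1, [19, 43, 8]
push(4) -> [19, 43, 8, 4]
push(17) -> [19, 43, 8, 4, 17]
push(2) -> [19, 43, 8, 4, 17, 2]

Final stack: [19, 43, 8, 4, 17, 2]


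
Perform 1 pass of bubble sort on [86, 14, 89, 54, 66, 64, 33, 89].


Initial: [86, 14, 89, 54, 66, 64, 33, 89]
Pass 1: [14, 86, 54, 66, 64, 33, 89, 89] (5 swaps)

After 1 pass: [14, 86, 54, 66, 64, 33, 89, 89]


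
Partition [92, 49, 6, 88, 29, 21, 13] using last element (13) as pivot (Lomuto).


Pivot: 13
  6 <= 13: swap -> [6, 49, 92, 88, 29, 21, 13]
Place pivot at 1: [6, 13, 92, 88, 29, 21, 49]

Partitioned: [6, 13, 92, 88, 29, 21, 49]


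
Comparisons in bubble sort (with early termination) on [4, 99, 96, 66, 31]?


Algorithm: bubble sort (with early termination)
Input: [4, 99, 96, 66, 31]
Sorted: [4, 31, 66, 96, 99]

10


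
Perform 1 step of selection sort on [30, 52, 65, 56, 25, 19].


Initial: [30, 52, 65, 56, 25, 19]
Step 1: min=19 at 5
  Swap: [19, 52, 65, 56, 25, 30]

After 1 step: [19, 52, 65, 56, 25, 30]


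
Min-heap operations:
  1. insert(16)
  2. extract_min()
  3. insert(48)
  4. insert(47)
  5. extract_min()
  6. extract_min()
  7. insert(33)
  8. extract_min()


insert(16) -> [16]
extract_min()->16, []
insert(48) -> [48]
insert(47) -> [47, 48]
extract_min()->47, [48]
extract_min()->48, []
insert(33) -> [33]
extract_min()->33, []

Final heap: []


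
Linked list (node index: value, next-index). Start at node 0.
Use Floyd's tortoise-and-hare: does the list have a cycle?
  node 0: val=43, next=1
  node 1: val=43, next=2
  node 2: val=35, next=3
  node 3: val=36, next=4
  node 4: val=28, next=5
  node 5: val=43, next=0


Floyd's tortoise (slow, +1) and hare (fast, +2):
  init: slow=0, fast=0
  step 1: slow=1, fast=2
  step 2: slow=2, fast=4
  step 3: slow=3, fast=0
  step 4: slow=4, fast=2
  step 5: slow=5, fast=4
  step 6: slow=0, fast=0
  slow == fast at node 0: cycle detected

Cycle: yes


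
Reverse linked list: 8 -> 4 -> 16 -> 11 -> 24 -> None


Step 1: curr=8, set curr.next=prev(None) | reversed so far: 8
Step 2: curr=4, set curr.next=prev(8) | reversed so far: 4 -> 8
Step 3: curr=16, set curr.next=prev(4) | reversed so far: 16 -> 4 -> 8
Step 4: curr=11, set curr.next=prev(16) | reversed so far: 11 -> 16 -> 4 -> 8
Step 5: curr=24, set curr.next=prev(11) | reversed so far: 24 -> 11 -> 16 -> 4 -> 8

24 -> 11 -> 16 -> 4 -> 8 -> None


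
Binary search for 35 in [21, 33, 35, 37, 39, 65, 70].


Step 1: lo=0, hi=6, mid=3, val=37
Step 2: lo=0, hi=2, mid=1, val=33
Step 3: lo=2, hi=2, mid=2, val=35

Found at index 2


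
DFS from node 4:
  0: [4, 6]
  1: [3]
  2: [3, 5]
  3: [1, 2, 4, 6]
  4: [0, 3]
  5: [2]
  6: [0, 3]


Visit 4, push [3, 0]
Visit 0, push [6]
Visit 6, push [3]
Visit 3, push [2, 1]
Visit 1, push []
Visit 2, push [5]
Visit 5, push []

DFS order: [4, 0, 6, 3, 1, 2, 5]


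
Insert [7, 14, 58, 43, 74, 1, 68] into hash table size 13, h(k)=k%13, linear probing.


Insert 7: h=7 -> slot 7
Insert 14: h=1 -> slot 1
Insert 58: h=6 -> slot 6
Insert 43: h=4 -> slot 4
Insert 74: h=9 -> slot 9
Insert 1: h=1, 1 probes -> slot 2
Insert 68: h=3 -> slot 3

Table: [None, 14, 1, 68, 43, None, 58, 7, None, 74, None, None, None]


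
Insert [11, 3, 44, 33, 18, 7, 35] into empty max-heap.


Insert 11: [11]
Insert 3: [11, 3]
Insert 44: [44, 3, 11]
Insert 33: [44, 33, 11, 3]
Insert 18: [44, 33, 11, 3, 18]
Insert 7: [44, 33, 11, 3, 18, 7]
Insert 35: [44, 33, 35, 3, 18, 7, 11]

Final heap: [44, 33, 35, 3, 18, 7, 11]


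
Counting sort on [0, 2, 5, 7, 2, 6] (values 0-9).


Input: [0, 2, 5, 7, 2, 6]
Counts: [1, 0, 2, 0, 0, 1, 1, 1, 0, 0]

Sorted: [0, 2, 2, 5, 6, 7]


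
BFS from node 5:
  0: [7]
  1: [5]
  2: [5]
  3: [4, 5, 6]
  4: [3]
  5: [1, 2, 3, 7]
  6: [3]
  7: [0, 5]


Visit 5, enqueue [1, 2, 3, 7]
Visit 1, enqueue []
Visit 2, enqueue []
Visit 3, enqueue [4, 6]
Visit 7, enqueue [0]
Visit 4, enqueue []
Visit 6, enqueue []
Visit 0, enqueue []

BFS order: [5, 1, 2, 3, 7, 4, 6, 0]


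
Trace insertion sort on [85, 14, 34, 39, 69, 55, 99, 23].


Initial: [85, 14, 34, 39, 69, 55, 99, 23]
Insert 14: [14, 85, 34, 39, 69, 55, 99, 23]
Insert 34: [14, 34, 85, 39, 69, 55, 99, 23]
Insert 39: [14, 34, 39, 85, 69, 55, 99, 23]
Insert 69: [14, 34, 39, 69, 85, 55, 99, 23]
Insert 55: [14, 34, 39, 55, 69, 85, 99, 23]
Insert 99: [14, 34, 39, 55, 69, 85, 99, 23]
Insert 23: [14, 23, 34, 39, 55, 69, 85, 99]

Sorted: [14, 23, 34, 39, 55, 69, 85, 99]


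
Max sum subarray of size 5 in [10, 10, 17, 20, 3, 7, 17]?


[0:5]: 60
[1:6]: 57
[2:7]: 64

Max: 64 at [2:7]


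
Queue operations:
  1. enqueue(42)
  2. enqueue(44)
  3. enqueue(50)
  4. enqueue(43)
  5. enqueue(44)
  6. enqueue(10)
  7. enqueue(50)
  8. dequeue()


enqueue(42) -> [42]
enqueue(44) -> [42, 44]
enqueue(50) -> [42, 44, 50]
enqueue(43) -> [42, 44, 50, 43]
enqueue(44) -> [42, 44, 50, 43, 44]
enqueue(10) -> [42, 44, 50, 43, 44, 10]
enqueue(50) -> [42, 44, 50, 43, 44, 10, 50]
dequeue()->42, [44, 50, 43, 44, 10, 50]

Final queue: [44, 50, 43, 44, 10, 50]


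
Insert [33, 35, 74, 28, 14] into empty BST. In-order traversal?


Insert 33: root
Insert 35: R from 33
Insert 74: R from 33 -> R from 35
Insert 28: L from 33
Insert 14: L from 33 -> L from 28

In-order: [14, 28, 33, 35, 74]


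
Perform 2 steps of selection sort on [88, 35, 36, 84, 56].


Initial: [88, 35, 36, 84, 56]
Step 1: min=35 at 1
  Swap: [35, 88, 36, 84, 56]
Step 2: min=36 at 2
  Swap: [35, 36, 88, 84, 56]

After 2 steps: [35, 36, 88, 84, 56]


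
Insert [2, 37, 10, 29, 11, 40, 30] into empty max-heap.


Insert 2: [2]
Insert 37: [37, 2]
Insert 10: [37, 2, 10]
Insert 29: [37, 29, 10, 2]
Insert 11: [37, 29, 10, 2, 11]
Insert 40: [40, 29, 37, 2, 11, 10]
Insert 30: [40, 29, 37, 2, 11, 10, 30]

Final heap: [40, 29, 37, 2, 11, 10, 30]


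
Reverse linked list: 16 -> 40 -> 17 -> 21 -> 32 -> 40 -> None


Step 1: curr=16, set curr.next=prev(None) | reversed so far: 16
Step 2: curr=40, set curr.next=prev(16) | reversed so far: 40 -> 16
Step 3: curr=17, set curr.next=prev(40) | reversed so far: 17 -> 40 -> 16
Step 4: curr=21, set curr.next=prev(17) | reversed so far: 21 -> 17 -> 40 -> 16
Step 5: curr=32, set curr.next=prev(21) | reversed so far: 32 -> 21 -> 17 -> 40 -> 16
Step 6: curr=40, set curr.next=prev(32) | reversed so far: 40 -> 32 -> 21 -> 17 -> 40 -> 16

40 -> 32 -> 21 -> 17 -> 40 -> 16 -> None


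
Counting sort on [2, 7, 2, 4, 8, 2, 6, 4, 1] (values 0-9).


Input: [2, 7, 2, 4, 8, 2, 6, 4, 1]
Counts: [0, 1, 3, 0, 2, 0, 1, 1, 1, 0]

Sorted: [1, 2, 2, 2, 4, 4, 6, 7, 8]


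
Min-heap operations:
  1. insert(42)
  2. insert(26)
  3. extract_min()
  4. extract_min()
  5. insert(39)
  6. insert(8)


insert(42) -> [42]
insert(26) -> [26, 42]
extract_min()->26, [42]
extract_min()->42, []
insert(39) -> [39]
insert(8) -> [8, 39]

Final heap: [8, 39]


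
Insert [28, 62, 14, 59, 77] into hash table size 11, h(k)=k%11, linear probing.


Insert 28: h=6 -> slot 6
Insert 62: h=7 -> slot 7
Insert 14: h=3 -> slot 3
Insert 59: h=4 -> slot 4
Insert 77: h=0 -> slot 0

Table: [77, None, None, 14, 59, None, 28, 62, None, None, None]


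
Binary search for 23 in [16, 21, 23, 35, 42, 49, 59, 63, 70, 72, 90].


Step 1: lo=0, hi=10, mid=5, val=49
Step 2: lo=0, hi=4, mid=2, val=23

Found at index 2


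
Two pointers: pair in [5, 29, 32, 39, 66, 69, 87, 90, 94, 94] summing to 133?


lo=0(5)+hi=9(94)=99
lo=1(29)+hi=9(94)=123
lo=2(32)+hi=9(94)=126
lo=3(39)+hi=9(94)=133

Yes: 39+94=133


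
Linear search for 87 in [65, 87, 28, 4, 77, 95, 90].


i=0: 65!=87
i=1: 87==87 found!

Found at 1, 2 comps


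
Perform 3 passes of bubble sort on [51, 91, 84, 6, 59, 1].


Initial: [51, 91, 84, 6, 59, 1]
Pass 1: [51, 84, 6, 59, 1, 91] (4 swaps)
Pass 2: [51, 6, 59, 1, 84, 91] (3 swaps)
Pass 3: [6, 51, 1, 59, 84, 91] (2 swaps)

After 3 passes: [6, 51, 1, 59, 84, 91]


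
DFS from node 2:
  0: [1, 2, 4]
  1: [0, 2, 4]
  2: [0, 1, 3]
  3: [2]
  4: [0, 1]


Visit 2, push [3, 1, 0]
Visit 0, push [4, 1]
Visit 1, push [4]
Visit 4, push []
Visit 3, push []

DFS order: [2, 0, 1, 4, 3]


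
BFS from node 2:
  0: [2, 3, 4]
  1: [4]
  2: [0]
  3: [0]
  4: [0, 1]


Visit 2, enqueue [0]
Visit 0, enqueue [3, 4]
Visit 3, enqueue []
Visit 4, enqueue [1]
Visit 1, enqueue []

BFS order: [2, 0, 3, 4, 1]


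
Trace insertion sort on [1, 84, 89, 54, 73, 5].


Initial: [1, 84, 89, 54, 73, 5]
Insert 84: [1, 84, 89, 54, 73, 5]
Insert 89: [1, 84, 89, 54, 73, 5]
Insert 54: [1, 54, 84, 89, 73, 5]
Insert 73: [1, 54, 73, 84, 89, 5]
Insert 5: [1, 5, 54, 73, 84, 89]

Sorted: [1, 5, 54, 73, 84, 89]


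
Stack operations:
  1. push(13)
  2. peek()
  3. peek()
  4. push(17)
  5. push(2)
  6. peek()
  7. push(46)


push(13) -> [13]
peek()->13
peek()->13
push(17) -> [13, 17]
push(2) -> [13, 17, 2]
peek()->2
push(46) -> [13, 17, 2, 46]

Final stack: [13, 17, 2, 46]


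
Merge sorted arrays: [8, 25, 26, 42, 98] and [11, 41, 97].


Take 8 from A
Take 11 from B
Take 25 from A
Take 26 from A
Take 41 from B
Take 42 from A
Take 97 from B

Merged: [8, 11, 25, 26, 41, 42, 97, 98]


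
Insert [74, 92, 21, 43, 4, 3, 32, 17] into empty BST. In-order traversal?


Insert 74: root
Insert 92: R from 74
Insert 21: L from 74
Insert 43: L from 74 -> R from 21
Insert 4: L from 74 -> L from 21
Insert 3: L from 74 -> L from 21 -> L from 4
Insert 32: L from 74 -> R from 21 -> L from 43
Insert 17: L from 74 -> L from 21 -> R from 4

In-order: [3, 4, 17, 21, 32, 43, 74, 92]


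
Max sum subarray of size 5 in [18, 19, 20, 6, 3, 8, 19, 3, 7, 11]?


[0:5]: 66
[1:6]: 56
[2:7]: 56
[3:8]: 39
[4:9]: 40
[5:10]: 48

Max: 66 at [0:5]


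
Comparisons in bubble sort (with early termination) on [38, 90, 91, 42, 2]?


Algorithm: bubble sort (with early termination)
Input: [38, 90, 91, 42, 2]
Sorted: [2, 38, 42, 90, 91]

10


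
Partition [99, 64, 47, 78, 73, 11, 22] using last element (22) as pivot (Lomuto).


Pivot: 22
  11 <= 22: swap -> [11, 64, 47, 78, 73, 99, 22]
Place pivot at 1: [11, 22, 47, 78, 73, 99, 64]

Partitioned: [11, 22, 47, 78, 73, 99, 64]


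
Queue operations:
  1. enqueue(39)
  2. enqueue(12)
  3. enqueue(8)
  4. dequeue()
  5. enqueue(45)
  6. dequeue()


enqueue(39) -> [39]
enqueue(12) -> [39, 12]
enqueue(8) -> [39, 12, 8]
dequeue()->39, [12, 8]
enqueue(45) -> [12, 8, 45]
dequeue()->12, [8, 45]

Final queue: [8, 45]


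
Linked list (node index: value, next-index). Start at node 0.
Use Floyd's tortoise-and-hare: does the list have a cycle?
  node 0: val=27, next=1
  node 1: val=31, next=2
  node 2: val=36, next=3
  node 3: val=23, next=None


Floyd's tortoise (slow, +1) and hare (fast, +2):
  init: slow=0, fast=0
  step 1: slow=1, fast=2
  step 2: fast 2->3->None, no cycle

Cycle: no


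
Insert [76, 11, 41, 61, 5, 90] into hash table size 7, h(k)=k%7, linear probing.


Insert 76: h=6 -> slot 6
Insert 11: h=4 -> slot 4
Insert 41: h=6, 1 probes -> slot 0
Insert 61: h=5 -> slot 5
Insert 5: h=5, 3 probes -> slot 1
Insert 90: h=6, 3 probes -> slot 2

Table: [41, 5, 90, None, 11, 61, 76]


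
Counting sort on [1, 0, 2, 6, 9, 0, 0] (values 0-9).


Input: [1, 0, 2, 6, 9, 0, 0]
Counts: [3, 1, 1, 0, 0, 0, 1, 0, 0, 1]

Sorted: [0, 0, 0, 1, 2, 6, 9]


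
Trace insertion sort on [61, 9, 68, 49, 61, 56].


Initial: [61, 9, 68, 49, 61, 56]
Insert 9: [9, 61, 68, 49, 61, 56]
Insert 68: [9, 61, 68, 49, 61, 56]
Insert 49: [9, 49, 61, 68, 61, 56]
Insert 61: [9, 49, 61, 61, 68, 56]
Insert 56: [9, 49, 56, 61, 61, 68]

Sorted: [9, 49, 56, 61, 61, 68]


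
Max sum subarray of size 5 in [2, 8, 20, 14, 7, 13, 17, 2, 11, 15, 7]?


[0:5]: 51
[1:6]: 62
[2:7]: 71
[3:8]: 53
[4:9]: 50
[5:10]: 58
[6:11]: 52

Max: 71 at [2:7]


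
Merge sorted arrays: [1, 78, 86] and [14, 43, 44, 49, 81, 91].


Take 1 from A
Take 14 from B
Take 43 from B
Take 44 from B
Take 49 from B
Take 78 from A
Take 81 from B
Take 86 from A

Merged: [1, 14, 43, 44, 49, 78, 81, 86, 91]


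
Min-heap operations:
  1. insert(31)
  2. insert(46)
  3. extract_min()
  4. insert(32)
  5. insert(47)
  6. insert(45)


insert(31) -> [31]
insert(46) -> [31, 46]
extract_min()->31, [46]
insert(32) -> [32, 46]
insert(47) -> [32, 46, 47]
insert(45) -> [32, 45, 47, 46]

Final heap: [32, 45, 47, 46]


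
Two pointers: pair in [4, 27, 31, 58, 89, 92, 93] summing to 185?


lo=0(4)+hi=6(93)=97
lo=1(27)+hi=6(93)=120
lo=2(31)+hi=6(93)=124
lo=3(58)+hi=6(93)=151
lo=4(89)+hi=6(93)=182
lo=5(92)+hi=6(93)=185

Yes: 92+93=185


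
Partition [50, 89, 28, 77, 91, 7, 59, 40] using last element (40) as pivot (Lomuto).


Pivot: 40
  28 <= 40: swap -> [28, 89, 50, 77, 91, 7, 59, 40]
  7 <= 40: swap -> [28, 7, 50, 77, 91, 89, 59, 40]
Place pivot at 2: [28, 7, 40, 77, 91, 89, 59, 50]

Partitioned: [28, 7, 40, 77, 91, 89, 59, 50]


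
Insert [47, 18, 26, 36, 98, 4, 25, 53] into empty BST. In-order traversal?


Insert 47: root
Insert 18: L from 47
Insert 26: L from 47 -> R from 18
Insert 36: L from 47 -> R from 18 -> R from 26
Insert 98: R from 47
Insert 4: L from 47 -> L from 18
Insert 25: L from 47 -> R from 18 -> L from 26
Insert 53: R from 47 -> L from 98

In-order: [4, 18, 25, 26, 36, 47, 53, 98]


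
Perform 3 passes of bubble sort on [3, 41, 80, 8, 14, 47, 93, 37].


Initial: [3, 41, 80, 8, 14, 47, 93, 37]
Pass 1: [3, 41, 8, 14, 47, 80, 37, 93] (4 swaps)
Pass 2: [3, 8, 14, 41, 47, 37, 80, 93] (3 swaps)
Pass 3: [3, 8, 14, 41, 37, 47, 80, 93] (1 swaps)

After 3 passes: [3, 8, 14, 41, 37, 47, 80, 93]


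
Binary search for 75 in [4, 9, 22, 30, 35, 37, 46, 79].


Step 1: lo=0, hi=7, mid=3, val=30
Step 2: lo=4, hi=7, mid=5, val=37
Step 3: lo=6, hi=7, mid=6, val=46
Step 4: lo=7, hi=7, mid=7, val=79

Not found


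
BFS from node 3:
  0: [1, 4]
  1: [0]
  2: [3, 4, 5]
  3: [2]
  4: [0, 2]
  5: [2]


Visit 3, enqueue [2]
Visit 2, enqueue [4, 5]
Visit 4, enqueue [0]
Visit 5, enqueue []
Visit 0, enqueue [1]
Visit 1, enqueue []

BFS order: [3, 2, 4, 5, 0, 1]


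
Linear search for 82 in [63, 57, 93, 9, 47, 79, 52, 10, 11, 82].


i=0: 63!=82
i=1: 57!=82
i=2: 93!=82
i=3: 9!=82
i=4: 47!=82
i=5: 79!=82
i=6: 52!=82
i=7: 10!=82
i=8: 11!=82
i=9: 82==82 found!

Found at 9, 10 comps


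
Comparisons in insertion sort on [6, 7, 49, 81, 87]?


Algorithm: insertion sort
Input: [6, 7, 49, 81, 87]
Sorted: [6, 7, 49, 81, 87]

4


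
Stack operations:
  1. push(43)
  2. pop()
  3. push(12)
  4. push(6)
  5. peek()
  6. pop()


push(43) -> [43]
pop()->43, []
push(12) -> [12]
push(6) -> [12, 6]
peek()->6
pop()->6, [12]

Final stack: [12]


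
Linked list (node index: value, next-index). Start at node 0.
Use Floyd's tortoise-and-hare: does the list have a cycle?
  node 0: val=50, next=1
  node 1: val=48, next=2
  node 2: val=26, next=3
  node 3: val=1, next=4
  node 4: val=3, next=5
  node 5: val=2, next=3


Floyd's tortoise (slow, +1) and hare (fast, +2):
  init: slow=0, fast=0
  step 1: slow=1, fast=2
  step 2: slow=2, fast=4
  step 3: slow=3, fast=3
  slow == fast at node 3: cycle detected

Cycle: yes


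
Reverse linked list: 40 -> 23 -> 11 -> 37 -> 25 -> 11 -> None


Step 1: curr=40, set curr.next=prev(None) | reversed so far: 40
Step 2: curr=23, set curr.next=prev(40) | reversed so far: 23 -> 40
Step 3: curr=11, set curr.next=prev(23) | reversed so far: 11 -> 23 -> 40
Step 4: curr=37, set curr.next=prev(11) | reversed so far: 37 -> 11 -> 23 -> 40
Step 5: curr=25, set curr.next=prev(37) | reversed so far: 25 -> 37 -> 11 -> 23 -> 40
Step 6: curr=11, set curr.next=prev(25) | reversed so far: 11 -> 25 -> 37 -> 11 -> 23 -> 40

11 -> 25 -> 37 -> 11 -> 23 -> 40 -> None


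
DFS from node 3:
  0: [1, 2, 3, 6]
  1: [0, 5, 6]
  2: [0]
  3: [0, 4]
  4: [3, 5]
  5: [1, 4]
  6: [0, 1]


Visit 3, push [4, 0]
Visit 0, push [6, 2, 1]
Visit 1, push [6, 5]
Visit 5, push [4]
Visit 4, push []
Visit 6, push []
Visit 2, push []

DFS order: [3, 0, 1, 5, 4, 6, 2]


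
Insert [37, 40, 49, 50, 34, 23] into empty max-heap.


Insert 37: [37]
Insert 40: [40, 37]
Insert 49: [49, 37, 40]
Insert 50: [50, 49, 40, 37]
Insert 34: [50, 49, 40, 37, 34]
Insert 23: [50, 49, 40, 37, 34, 23]

Final heap: [50, 49, 40, 37, 34, 23]


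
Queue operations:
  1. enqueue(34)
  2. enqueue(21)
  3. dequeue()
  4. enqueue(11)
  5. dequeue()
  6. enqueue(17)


enqueue(34) -> [34]
enqueue(21) -> [34, 21]
dequeue()->34, [21]
enqueue(11) -> [21, 11]
dequeue()->21, [11]
enqueue(17) -> [11, 17]

Final queue: [11, 17]


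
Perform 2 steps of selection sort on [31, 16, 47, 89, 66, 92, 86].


Initial: [31, 16, 47, 89, 66, 92, 86]
Step 1: min=16 at 1
  Swap: [16, 31, 47, 89, 66, 92, 86]
Step 2: min=31 at 1
  Swap: [16, 31, 47, 89, 66, 92, 86]

After 2 steps: [16, 31, 47, 89, 66, 92, 86]


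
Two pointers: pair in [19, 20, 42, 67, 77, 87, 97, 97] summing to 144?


lo=0(19)+hi=7(97)=116
lo=1(20)+hi=7(97)=117
lo=2(42)+hi=7(97)=139
lo=3(67)+hi=7(97)=164
lo=3(67)+hi=6(97)=164
lo=3(67)+hi=5(87)=154
lo=3(67)+hi=4(77)=144

Yes: 67+77=144


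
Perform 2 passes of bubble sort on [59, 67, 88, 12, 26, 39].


Initial: [59, 67, 88, 12, 26, 39]
Pass 1: [59, 67, 12, 26, 39, 88] (3 swaps)
Pass 2: [59, 12, 26, 39, 67, 88] (3 swaps)

After 2 passes: [59, 12, 26, 39, 67, 88]


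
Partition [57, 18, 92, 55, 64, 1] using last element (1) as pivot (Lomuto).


Pivot: 1
Place pivot at 0: [1, 18, 92, 55, 64, 57]

Partitioned: [1, 18, 92, 55, 64, 57]


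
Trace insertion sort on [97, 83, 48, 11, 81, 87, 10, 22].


Initial: [97, 83, 48, 11, 81, 87, 10, 22]
Insert 83: [83, 97, 48, 11, 81, 87, 10, 22]
Insert 48: [48, 83, 97, 11, 81, 87, 10, 22]
Insert 11: [11, 48, 83, 97, 81, 87, 10, 22]
Insert 81: [11, 48, 81, 83, 97, 87, 10, 22]
Insert 87: [11, 48, 81, 83, 87, 97, 10, 22]
Insert 10: [10, 11, 48, 81, 83, 87, 97, 22]
Insert 22: [10, 11, 22, 48, 81, 83, 87, 97]

Sorted: [10, 11, 22, 48, 81, 83, 87, 97]


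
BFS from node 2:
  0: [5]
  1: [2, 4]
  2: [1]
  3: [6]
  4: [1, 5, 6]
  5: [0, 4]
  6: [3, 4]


Visit 2, enqueue [1]
Visit 1, enqueue [4]
Visit 4, enqueue [5, 6]
Visit 5, enqueue [0]
Visit 6, enqueue [3]
Visit 0, enqueue []
Visit 3, enqueue []

BFS order: [2, 1, 4, 5, 6, 0, 3]


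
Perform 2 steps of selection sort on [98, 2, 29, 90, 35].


Initial: [98, 2, 29, 90, 35]
Step 1: min=2 at 1
  Swap: [2, 98, 29, 90, 35]
Step 2: min=29 at 2
  Swap: [2, 29, 98, 90, 35]

After 2 steps: [2, 29, 98, 90, 35]


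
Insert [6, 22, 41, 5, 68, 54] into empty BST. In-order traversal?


Insert 6: root
Insert 22: R from 6
Insert 41: R from 6 -> R from 22
Insert 5: L from 6
Insert 68: R from 6 -> R from 22 -> R from 41
Insert 54: R from 6 -> R from 22 -> R from 41 -> L from 68

In-order: [5, 6, 22, 41, 54, 68]
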